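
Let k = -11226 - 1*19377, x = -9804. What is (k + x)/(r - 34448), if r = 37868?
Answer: -13469/1140 ≈ -11.815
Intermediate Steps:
k = -30603 (k = -11226 - 19377 = -30603)
(k + x)/(r - 34448) = (-30603 - 9804)/(37868 - 34448) = -40407/3420 = -40407*1/3420 = -13469/1140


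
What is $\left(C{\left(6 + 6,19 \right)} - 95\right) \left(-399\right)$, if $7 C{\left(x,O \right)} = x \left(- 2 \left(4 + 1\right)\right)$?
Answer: $44745$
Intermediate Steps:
$C{\left(x,O \right)} = - \frac{10 x}{7}$ ($C{\left(x,O \right)} = \frac{x \left(- 2 \left(4 + 1\right)\right)}{7} = \frac{x \left(\left(-2\right) 5\right)}{7} = \frac{x \left(-10\right)}{7} = \frac{\left(-10\right) x}{7} = - \frac{10 x}{7}$)
$\left(C{\left(6 + 6,19 \right)} - 95\right) \left(-399\right) = \left(- \frac{10 \left(6 + 6\right)}{7} - 95\right) \left(-399\right) = \left(\left(- \frac{10}{7}\right) 12 - 95\right) \left(-399\right) = \left(- \frac{120}{7} - 95\right) \left(-399\right) = \left(- \frac{785}{7}\right) \left(-399\right) = 44745$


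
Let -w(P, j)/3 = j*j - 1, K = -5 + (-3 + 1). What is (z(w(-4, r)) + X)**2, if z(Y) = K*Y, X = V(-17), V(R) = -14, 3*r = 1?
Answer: 9604/9 ≈ 1067.1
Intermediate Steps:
r = 1/3 (r = (1/3)*1 = 1/3 ≈ 0.33333)
X = -14
K = -7 (K = -5 - 2 = -7)
w(P, j) = 3 - 3*j**2 (w(P, j) = -3*(j*j - 1) = -3*(j**2 - 1) = -3*(-1 + j**2) = 3 - 3*j**2)
z(Y) = -7*Y
(z(w(-4, r)) + X)**2 = (-7*(3 - 3*(1/3)**2) - 14)**2 = (-7*(3 - 3*1/9) - 14)**2 = (-7*(3 - 1/3) - 14)**2 = (-7*8/3 - 14)**2 = (-56/3 - 14)**2 = (-98/3)**2 = 9604/9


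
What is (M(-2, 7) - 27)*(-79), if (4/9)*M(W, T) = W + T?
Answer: 4977/4 ≈ 1244.3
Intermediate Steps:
M(W, T) = 9*T/4 + 9*W/4 (M(W, T) = 9*(W + T)/4 = 9*(T + W)/4 = 9*T/4 + 9*W/4)
(M(-2, 7) - 27)*(-79) = (((9/4)*7 + (9/4)*(-2)) - 27)*(-79) = ((63/4 - 9/2) - 27)*(-79) = (45/4 - 27)*(-79) = -63/4*(-79) = 4977/4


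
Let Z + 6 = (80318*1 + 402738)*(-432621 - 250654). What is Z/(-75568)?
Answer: 165030044203/37784 ≈ 4.3677e+6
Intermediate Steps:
Z = -330060088406 (Z = -6 + (80318*1 + 402738)*(-432621 - 250654) = -6 + (80318 + 402738)*(-683275) = -6 + 483056*(-683275) = -6 - 330060088400 = -330060088406)
Z/(-75568) = -330060088406/(-75568) = -330060088406*(-1/75568) = 165030044203/37784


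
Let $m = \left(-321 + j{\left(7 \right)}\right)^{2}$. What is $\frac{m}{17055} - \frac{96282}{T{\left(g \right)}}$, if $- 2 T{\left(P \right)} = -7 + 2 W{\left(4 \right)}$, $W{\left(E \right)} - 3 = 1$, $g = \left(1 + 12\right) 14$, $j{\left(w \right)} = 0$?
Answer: $\frac{364920229}{1895} \approx 1.9257 \cdot 10^{5}$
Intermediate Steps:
$g = 182$ ($g = 13 \cdot 14 = 182$)
$W{\left(E \right)} = 4$ ($W{\left(E \right)} = 3 + 1 = 4$)
$m = 103041$ ($m = \left(-321 + 0\right)^{2} = \left(-321\right)^{2} = 103041$)
$T{\left(P \right)} = - \frac{1}{2}$ ($T{\left(P \right)} = - \frac{-7 + 2 \cdot 4}{2} = - \frac{-7 + 8}{2} = \left(- \frac{1}{2}\right) 1 = - \frac{1}{2}$)
$\frac{m}{17055} - \frac{96282}{T{\left(g \right)}} = \frac{103041}{17055} - \frac{96282}{- \frac{1}{2}} = 103041 \cdot \frac{1}{17055} - -192564 = \frac{11449}{1895} + 192564 = \frac{364920229}{1895}$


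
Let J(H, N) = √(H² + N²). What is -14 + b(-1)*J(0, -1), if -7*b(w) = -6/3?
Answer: -96/7 ≈ -13.714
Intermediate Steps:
b(w) = 2/7 (b(w) = -(-6)/(7*3) = -⅐*(-2) = 2/7)
-14 + b(-1)*J(0, -1) = -14 + 2*√(0² + (-1)²)/7 = -14 + 2*√(0 + 1)/7 = -14 + 2*√1/7 = -14 + (2/7)*1 = -14 + 2/7 = -96/7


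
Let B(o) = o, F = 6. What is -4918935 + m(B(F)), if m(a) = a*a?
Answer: -4918899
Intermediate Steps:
m(a) = a²
-4918935 + m(B(F)) = -4918935 + 6² = -4918935 + 36 = -4918899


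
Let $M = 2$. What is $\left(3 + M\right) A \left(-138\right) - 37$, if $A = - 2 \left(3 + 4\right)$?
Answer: $9623$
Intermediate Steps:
$A = -14$ ($A = \left(-2\right) 7 = -14$)
$\left(3 + M\right) A \left(-138\right) - 37 = \left(3 + 2\right) \left(-14\right) \left(-138\right) - 37 = 5 \left(-14\right) \left(-138\right) - 37 = \left(-70\right) \left(-138\right) - 37 = 9660 - 37 = 9623$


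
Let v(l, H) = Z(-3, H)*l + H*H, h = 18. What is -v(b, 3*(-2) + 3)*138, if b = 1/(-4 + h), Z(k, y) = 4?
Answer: -8970/7 ≈ -1281.4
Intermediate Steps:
b = 1/14 (b = 1/(-4 + 18) = 1/14 ≈ 0.071429)
v(l, H) = H² + 4*l (v(l, H) = 4*l + H*H = 4*l + H² = H² + 4*l)
-v(b, 3*(-2) + 3)*138 = -((3*(-2) + 3)² + 4*(1/14))*138 = -((-6 + 3)² + 2/7)*138 = -((-3)² + 2/7)*138 = -(9 + 2/7)*138 = -65*138/7 = -1*8970/7 = -8970/7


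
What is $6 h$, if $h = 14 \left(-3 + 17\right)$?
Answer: $1176$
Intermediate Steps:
$h = 196$ ($h = 14 \cdot 14 = 196$)
$6 h = 6 \cdot 196 = 1176$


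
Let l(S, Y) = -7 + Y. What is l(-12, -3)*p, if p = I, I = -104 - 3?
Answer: 1070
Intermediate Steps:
I = -107
p = -107
l(-12, -3)*p = (-7 - 3)*(-107) = -10*(-107) = 1070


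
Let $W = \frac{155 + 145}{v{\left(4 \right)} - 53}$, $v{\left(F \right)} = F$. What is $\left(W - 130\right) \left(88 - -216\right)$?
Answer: $- \frac{2027680}{49} \approx -41381.0$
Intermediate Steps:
$W = - \frac{300}{49}$ ($W = \frac{155 + 145}{4 - 53} = \frac{300}{-49} = 300 \left(- \frac{1}{49}\right) = - \frac{300}{49} \approx -6.1225$)
$\left(W - 130\right) \left(88 - -216\right) = \left(- \frac{300}{49} - 130\right) \left(88 - -216\right) = - \frac{6670 \left(88 + 216\right)}{49} = \left(- \frac{6670}{49}\right) 304 = - \frac{2027680}{49}$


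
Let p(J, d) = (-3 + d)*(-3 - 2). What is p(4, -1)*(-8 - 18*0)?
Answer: -160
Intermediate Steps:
p(J, d) = 15 - 5*d (p(J, d) = (-3 + d)*(-5) = 15 - 5*d)
p(4, -1)*(-8 - 18*0) = (15 - 5*(-1))*(-8 - 18*0) = (15 + 5)*(-8 + 0) = 20*(-8) = -160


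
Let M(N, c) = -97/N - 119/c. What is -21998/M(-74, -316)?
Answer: -257200616/19729 ≈ -13037.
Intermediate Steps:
M(N, c) = -119/c - 97/N
-21998/M(-74, -316) = -21998/(-119/(-316) - 97/(-74)) = -21998/(-119*(-1/316) - 97*(-1/74)) = -21998/(119/316 + 97/74) = -21998/19729/11692 = -21998*11692/19729 = -257200616/19729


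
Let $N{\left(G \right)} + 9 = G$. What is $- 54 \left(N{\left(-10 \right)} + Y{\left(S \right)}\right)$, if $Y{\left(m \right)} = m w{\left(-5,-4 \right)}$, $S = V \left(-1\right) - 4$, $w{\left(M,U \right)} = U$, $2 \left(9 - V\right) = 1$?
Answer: $-1674$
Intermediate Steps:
$V = \frac{17}{2}$ ($V = 9 - \frac{1}{2} = \frac{17}{2} \approx 8.5$)
$N{\left(G \right)} = -9 + G$
$S = - \frac{25}{2}$ ($S = \frac{17}{2} \left(-1\right) - 4 = - \frac{17}{2} - 4 = - \frac{25}{2} \approx -12.5$)
$Y{\left(m \right)} = - 4 m$ ($Y{\left(m \right)} = m \left(-4\right) = - 4 m$)
$- 54 \left(N{\left(-10 \right)} + Y{\left(S \right)}\right) = - 54 \left(\left(-9 - 10\right) - -50\right) = - 54 \left(-19 + 50\right) = \left(-54\right) 31 = -1674$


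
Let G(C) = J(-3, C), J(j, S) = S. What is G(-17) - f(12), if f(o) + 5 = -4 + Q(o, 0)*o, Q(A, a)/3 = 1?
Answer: -44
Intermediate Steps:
G(C) = C
Q(A, a) = 3 (Q(A, a) = 3*1 = 3)
f(o) = -9 + 3*o (f(o) = -5 + (-4 + 3*o) = -9 + 3*o)
G(-17) - f(12) = -17 - (-9 + 3*12) = -17 - (-9 + 36) = -17 - 1*27 = -17 - 27 = -44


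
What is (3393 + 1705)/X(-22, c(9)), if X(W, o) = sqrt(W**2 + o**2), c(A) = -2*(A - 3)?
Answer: 2549*sqrt(157)/157 ≈ 203.43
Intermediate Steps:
c(A) = 6 - 2*A (c(A) = -2*(-3 + A) = 6 - 2*A)
(3393 + 1705)/X(-22, c(9)) = (3393 + 1705)/(sqrt((-22)**2 + (6 - 2*9)**2)) = 5098/(sqrt(484 + (6 - 18)**2)) = 5098/(sqrt(484 + (-12)**2)) = 5098/(sqrt(484 + 144)) = 5098/(sqrt(628)) = 5098/((2*sqrt(157))) = 5098*(sqrt(157)/314) = 2549*sqrt(157)/157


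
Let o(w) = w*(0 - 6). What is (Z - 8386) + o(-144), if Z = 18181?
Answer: 10659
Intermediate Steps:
o(w) = -6*w (o(w) = w*(-6) = -6*w)
(Z - 8386) + o(-144) = (18181 - 8386) - 6*(-144) = 9795 + 864 = 10659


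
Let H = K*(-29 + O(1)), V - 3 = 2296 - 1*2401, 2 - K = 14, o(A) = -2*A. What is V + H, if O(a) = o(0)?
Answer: 246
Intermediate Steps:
O(a) = 0 (O(a) = -2*0 = 0)
K = -12 (K = 2 - 1*14 = 2 - 14 = -12)
V = -102 (V = 3 + (2296 - 1*2401) = 3 + (2296 - 2401) = 3 - 105 = -102)
H = 348 (H = -12*(-29 + 0) = -12*(-29) = 348)
V + H = -102 + 348 = 246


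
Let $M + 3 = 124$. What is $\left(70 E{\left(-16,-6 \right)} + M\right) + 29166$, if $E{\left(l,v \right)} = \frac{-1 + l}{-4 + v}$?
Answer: $29406$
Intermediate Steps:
$M = 121$ ($M = -3 + 124 = 121$)
$E{\left(l,v \right)} = \frac{-1 + l}{-4 + v}$
$\left(70 E{\left(-16,-6 \right)} + M\right) + 29166 = \left(70 \frac{-1 - 16}{-4 - 6} + 121\right) + 29166 = \left(70 \frac{1}{-10} \left(-17\right) + 121\right) + 29166 = \left(70 \left(\left(- \frac{1}{10}\right) \left(-17\right)\right) + 121\right) + 29166 = \left(70 \cdot \frac{17}{10} + 121\right) + 29166 = \left(119 + 121\right) + 29166 = 240 + 29166 = 29406$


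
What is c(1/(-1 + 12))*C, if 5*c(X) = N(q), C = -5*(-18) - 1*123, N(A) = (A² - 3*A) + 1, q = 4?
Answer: -33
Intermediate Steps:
N(A) = 1 + A² - 3*A
C = -33 (C = 90 - 123 = -33)
c(X) = 1 (c(X) = (1 + 4² - 3*4)/5 = (1 + 16 - 12)/5 = (⅕)*5 = 1)
c(1/(-1 + 12))*C = 1*(-33) = -33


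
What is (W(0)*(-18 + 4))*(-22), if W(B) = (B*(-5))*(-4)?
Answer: 0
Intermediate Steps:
W(B) = 20*B (W(B) = -5*B*(-4) = 20*B)
(W(0)*(-18 + 4))*(-22) = ((20*0)*(-18 + 4))*(-22) = (0*(-14))*(-22) = 0*(-22) = 0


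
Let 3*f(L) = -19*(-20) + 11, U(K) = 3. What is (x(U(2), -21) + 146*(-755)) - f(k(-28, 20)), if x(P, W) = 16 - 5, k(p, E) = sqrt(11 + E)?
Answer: -331048/3 ≈ -1.1035e+5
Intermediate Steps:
x(P, W) = 11
f(L) = 391/3 (f(L) = (-19*(-20) + 11)/3 = (380 + 11)/3 = (1/3)*391 = 391/3)
(x(U(2), -21) + 146*(-755)) - f(k(-28, 20)) = (11 + 146*(-755)) - 1*391/3 = (11 - 110230) - 391/3 = -110219 - 391/3 = -331048/3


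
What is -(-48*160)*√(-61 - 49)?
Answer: 7680*I*√110 ≈ 80549.0*I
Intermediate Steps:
-(-48*160)*√(-61 - 49) = -(-7680)*√(-110) = -(-7680)*I*√110 = 7680*I*√110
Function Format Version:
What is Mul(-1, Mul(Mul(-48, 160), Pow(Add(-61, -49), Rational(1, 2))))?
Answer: Mul(7680, I, Pow(110, Rational(1, 2))) ≈ Mul(80549., I)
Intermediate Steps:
Mul(-1, Mul(Mul(-48, 160), Pow(Add(-61, -49), Rational(1, 2)))) = Mul(-1, Mul(-7680, Pow(-110, Rational(1, 2)))) = Mul(-1, Mul(-7680, Mul(I, Pow(110, Rational(1, 2))))) = Mul(-1, Mul(-7680, I, Pow(110, Rational(1, 2)))) = Mul(7680, I, Pow(110, Rational(1, 2)))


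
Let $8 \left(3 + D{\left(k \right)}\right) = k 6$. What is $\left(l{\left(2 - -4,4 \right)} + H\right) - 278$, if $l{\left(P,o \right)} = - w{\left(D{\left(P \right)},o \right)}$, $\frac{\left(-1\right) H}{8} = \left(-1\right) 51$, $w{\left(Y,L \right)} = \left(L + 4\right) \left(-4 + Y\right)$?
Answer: $150$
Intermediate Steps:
$D{\left(k \right)} = -3 + \frac{3 k}{4}$ ($D{\left(k \right)} = -3 + \frac{k 6}{8} = -3 + \frac{6 k}{8} = -3 + \frac{3 k}{4}$)
$w{\left(Y,L \right)} = \left(-4 + Y\right) \left(4 + L\right)$ ($w{\left(Y,L \right)} = \left(4 + L\right) \left(-4 + Y\right) = \left(-4 + Y\right) \left(4 + L\right)$)
$H = 408$ ($H = - 8 \left(\left(-1\right) 51\right) = \left(-8\right) \left(-51\right) = 408$)
$l{\left(P,o \right)} = 28 - 3 P + 4 o - o \left(-3 + \frac{3 P}{4}\right)$ ($l{\left(P,o \right)} = - (-16 - 4 o + 4 \left(-3 + \frac{3 P}{4}\right) + o \left(-3 + \frac{3 P}{4}\right)) = - (-16 - 4 o + \left(-12 + 3 P\right) + o \left(-3 + \frac{3 P}{4}\right)) = - (-28 - 4 o + 3 P + o \left(-3 + \frac{3 P}{4}\right)) = 28 - 3 P + 4 o - o \left(-3 + \frac{3 P}{4}\right)$)
$\left(l{\left(2 - -4,4 \right)} + H\right) - 278 = \left(\left(28 - 3 \left(2 - -4\right) + 7 \cdot 4 - \frac{3}{4} \left(2 - -4\right) 4\right) + 408\right) - 278 = \left(\left(28 - 3 \left(2 + 4\right) + 28 - \frac{3}{4} \left(2 + 4\right) 4\right) + 408\right) - 278 = \left(\left(28 - 18 + 28 - \frac{9}{2} \cdot 4\right) + 408\right) - 278 = \left(\left(28 - 18 + 28 - 18\right) + 408\right) - 278 = \left(20 + 408\right) - 278 = 428 - 278 = 150$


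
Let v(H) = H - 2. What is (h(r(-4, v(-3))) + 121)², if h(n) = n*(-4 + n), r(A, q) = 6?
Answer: 17689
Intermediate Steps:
v(H) = -2 + H
(h(r(-4, v(-3))) + 121)² = (6*(-4 + 6) + 121)² = (6*2 + 121)² = (12 + 121)² = 133² = 17689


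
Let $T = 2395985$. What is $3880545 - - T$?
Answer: $6276530$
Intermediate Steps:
$3880545 - - T = 3880545 - \left(-1\right) 2395985 = 3880545 - -2395985 = 3880545 + 2395985 = 6276530$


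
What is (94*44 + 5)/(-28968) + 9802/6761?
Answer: 255947035/195852648 ≈ 1.3068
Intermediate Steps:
(94*44 + 5)/(-28968) + 9802/6761 = (4136 + 5)*(-1/28968) + 9802*(1/6761) = 4141*(-1/28968) + 9802/6761 = -4141/28968 + 9802/6761 = 255947035/195852648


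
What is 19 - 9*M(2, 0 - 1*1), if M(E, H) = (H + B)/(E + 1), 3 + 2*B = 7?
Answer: 16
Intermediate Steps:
B = 2 (B = -3/2 + (½)*7 = -3/2 + 7/2 = 2)
M(E, H) = (2 + H)/(1 + E) (M(E, H) = (H + 2)/(E + 1) = (2 + H)/(1 + E))
19 - 9*M(2, 0 - 1*1) = 19 - 9*(2 + (0 - 1*1))/(1 + 2) = 19 - 9*(2 + (0 - 1))/3 = 19 - 3*(2 - 1) = 19 - 3 = 16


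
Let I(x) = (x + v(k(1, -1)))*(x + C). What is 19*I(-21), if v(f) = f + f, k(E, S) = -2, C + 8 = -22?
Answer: 24225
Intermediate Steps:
C = -30 (C = -8 - 22 = -30)
v(f) = 2*f
I(x) = (-30 + x)*(-4 + x) (I(x) = (x + 2*(-2))*(x - 30) = (x - 4)*(-30 + x) = (-4 + x)*(-30 + x) = (-30 + x)*(-4 + x))
19*I(-21) = 19*(120 + (-21)**2 - 34*(-21)) = 19*(120 + 441 + 714) = 19*1275 = 24225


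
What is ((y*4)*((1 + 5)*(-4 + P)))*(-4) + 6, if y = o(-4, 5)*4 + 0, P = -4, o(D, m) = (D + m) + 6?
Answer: 21510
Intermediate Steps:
o(D, m) = 6 + D + m
y = 28 (y = (6 - 4 + 5)*4 + 0 = 7*4 + 0 = 28 + 0 = 28)
((y*4)*((1 + 5)*(-4 + P)))*(-4) + 6 = ((28*4)*((1 + 5)*(-4 - 4)))*(-4) + 6 = (112*(6*(-8)))*(-4) + 6 = (112*(-48))*(-4) + 6 = -5376*(-4) + 6 = 21504 + 6 = 21510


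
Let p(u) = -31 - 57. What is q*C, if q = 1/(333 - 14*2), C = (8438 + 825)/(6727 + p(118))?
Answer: 9263/2024895 ≈ 0.0045746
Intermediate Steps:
p(u) = -88
C = 9263/6639 (C = (8438 + 825)/(6727 - 88) = 9263/6639 ≈ 1.3952)
q = 1/305 (q = 1/(333 - 28) = 1/305 ≈ 0.0032787)
q*C = (1/305)*(9263/6639) = 9263/2024895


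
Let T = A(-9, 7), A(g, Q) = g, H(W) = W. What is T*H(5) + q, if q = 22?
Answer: -23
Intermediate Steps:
T = -9
T*H(5) + q = -9*5 + 22 = -45 + 22 = -23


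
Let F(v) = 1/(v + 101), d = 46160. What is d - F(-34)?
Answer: 3092719/67 ≈ 46160.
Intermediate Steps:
F(v) = 1/(101 + v)
d - F(-34) = 46160 - 1/(101 - 34) = 46160 - 1/67 = 3092719/67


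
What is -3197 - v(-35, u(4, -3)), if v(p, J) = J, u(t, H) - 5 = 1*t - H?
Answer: -3209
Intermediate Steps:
u(t, H) = 5 + t - H (u(t, H) = 5 + (1*t - H) = 5 + (t - H) = 5 + t - H)
-3197 - v(-35, u(4, -3)) = -3197 - (5 + 4 - 1*(-3)) = -3197 - (5 + 4 + 3) = -3197 - 1*12 = -3197 - 12 = -3209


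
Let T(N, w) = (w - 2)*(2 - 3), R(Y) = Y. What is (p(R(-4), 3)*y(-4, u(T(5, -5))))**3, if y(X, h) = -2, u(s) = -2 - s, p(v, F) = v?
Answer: 512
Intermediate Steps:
T(N, w) = 2 - w (T(N, w) = (-2 + w)*(-1) = 2 - w)
(p(R(-4), 3)*y(-4, u(T(5, -5))))**3 = (-4*(-2))**3 = 8**3 = 512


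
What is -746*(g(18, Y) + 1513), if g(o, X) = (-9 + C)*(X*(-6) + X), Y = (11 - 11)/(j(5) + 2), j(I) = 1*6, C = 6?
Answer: -1128698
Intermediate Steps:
j(I) = 6
Y = 0 (Y = (11 - 11)/(6 + 2) = 0/8 = 0*(1/8) = 0)
g(o, X) = 15*X (g(o, X) = (-9 + 6)*(X*(-6) + X) = -3*(-6*X + X) = -(-15)*X = 15*X)
-746*(g(18, Y) + 1513) = -746*(15*0 + 1513) = -746*(0 + 1513) = -746*1513 = -1128698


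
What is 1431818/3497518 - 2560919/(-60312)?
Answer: 4521608053129/105471152808 ≈ 42.871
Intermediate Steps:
1431818/3497518 - 2560919/(-60312) = 1431818*(1/3497518) - 2560919*(-1/60312) = 715909/1748759 + 2560919/60312 = 4521608053129/105471152808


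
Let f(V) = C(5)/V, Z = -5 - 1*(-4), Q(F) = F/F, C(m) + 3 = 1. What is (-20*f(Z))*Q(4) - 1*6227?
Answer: -6267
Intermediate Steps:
C(m) = -2 (C(m) = -3 + 1 = -2)
Q(F) = 1
Z = -1 (Z = -5 + 4 = -1)
f(V) = -2/V
(-20*f(Z))*Q(4) - 1*6227 = -(-40)/(-1)*1 - 1*6227 = -(-40)*(-1)*1 - 6227 = -20*2*1 - 6227 = -40*1 - 6227 = -40 - 6227 = -6267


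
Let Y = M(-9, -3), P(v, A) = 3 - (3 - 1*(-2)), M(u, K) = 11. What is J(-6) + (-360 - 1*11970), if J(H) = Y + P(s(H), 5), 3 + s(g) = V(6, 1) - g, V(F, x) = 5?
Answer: -12321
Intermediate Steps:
s(g) = 2 - g (s(g) = -3 + (5 - g) = 2 - g)
P(v, A) = -2 (P(v, A) = 3 - (3 + 2) = 3 - 1*5 = 3 - 5 = -2)
Y = 11
J(H) = 9 (J(H) = 11 - 2 = 9)
J(-6) + (-360 - 1*11970) = 9 + (-360 - 1*11970) = 9 + (-360 - 11970) = 9 - 12330 = -12321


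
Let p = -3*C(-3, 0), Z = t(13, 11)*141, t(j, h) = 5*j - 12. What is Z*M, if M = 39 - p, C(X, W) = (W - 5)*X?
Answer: 627732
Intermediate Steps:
C(X, W) = X*(-5 + W) (C(X, W) = (-5 + W)*X = X*(-5 + W))
t(j, h) = -12 + 5*j
Z = 7473 (Z = (-12 + 5*13)*141 = (-12 + 65)*141 = 53*141 = 7473)
p = -45 (p = -(-9)*(-5 + 0) = -(-9)*(-5) = -3*15 = -45)
M = 84 (M = 39 - 1*(-45) = 39 + 45 = 84)
Z*M = 7473*84 = 627732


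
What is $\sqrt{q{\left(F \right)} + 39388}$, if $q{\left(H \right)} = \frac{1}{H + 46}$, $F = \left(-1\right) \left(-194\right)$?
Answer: $\frac{\sqrt{141796815}}{60} \approx 198.46$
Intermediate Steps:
$F = 194$
$q{\left(H \right)} = \frac{1}{46 + H}$
$\sqrt{q{\left(F \right)} + 39388} = \sqrt{\frac{1}{46 + 194} + 39388} = \sqrt{\frac{1}{240} + 39388} = \sqrt{\frac{9453121}{240}} = \frac{\sqrt{141796815}}{60}$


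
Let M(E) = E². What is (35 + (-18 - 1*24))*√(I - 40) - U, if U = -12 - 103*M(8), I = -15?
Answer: 6604 - 7*I*√55 ≈ 6604.0 - 51.913*I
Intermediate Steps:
U = -6604 (U = -12 - 103*8² = -12 - 103*64 = -12 - 6592 = -6604)
(35 + (-18 - 1*24))*√(I - 40) - U = (35 + (-18 - 1*24))*√(-15 - 40) - 1*(-6604) = (35 + (-18 - 24))*√(-55) + 6604 = (35 - 42)*(I*√55) + 6604 = -7*I*√55 + 6604 = 6604 - 7*I*√55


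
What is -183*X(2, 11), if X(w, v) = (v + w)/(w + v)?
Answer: -183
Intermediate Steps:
X(w, v) = 1 (X(w, v) = (v + w)/(v + w) = 1)
-183*X(2, 11) = -183*1 = -183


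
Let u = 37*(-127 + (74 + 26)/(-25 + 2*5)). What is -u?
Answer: 14837/3 ≈ 4945.7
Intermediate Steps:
u = -14837/3 (u = 37*(-127 + 100/(-25 + 10)) = 37*(-127 + 100/(-15)) = 37*(-127 + 100*(-1/15)) = 37*(-127 - 20/3) = 37*(-401/3) = -14837/3 ≈ -4945.7)
-u = -1*(-14837/3) = 14837/3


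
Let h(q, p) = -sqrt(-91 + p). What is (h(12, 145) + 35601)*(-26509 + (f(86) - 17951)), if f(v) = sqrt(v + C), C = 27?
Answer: -3*(11867 - sqrt(6))*(44460 - sqrt(113)) ≈ -1.5821e+9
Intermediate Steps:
f(v) = sqrt(27 + v) (f(v) = sqrt(v + 27) = sqrt(27 + v))
(h(12, 145) + 35601)*(-26509 + (f(86) - 17951)) = (-sqrt(-91 + 145) + 35601)*(-26509 + (sqrt(27 + 86) - 17951)) = (-sqrt(54) + 35601)*(-26509 + (sqrt(113) - 17951)) = (-3*sqrt(6) + 35601)*(-26509 + (-17951 + sqrt(113))) = (-3*sqrt(6) + 35601)*(-44460 + sqrt(113)) = (35601 - 3*sqrt(6))*(-44460 + sqrt(113)) = (-44460 + sqrt(113))*(35601 - 3*sqrt(6))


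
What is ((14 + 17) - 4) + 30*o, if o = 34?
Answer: 1047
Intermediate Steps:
((14 + 17) - 4) + 30*o = ((14 + 17) - 4) + 30*34 = (31 - 4) + 1020 = 27 + 1020 = 1047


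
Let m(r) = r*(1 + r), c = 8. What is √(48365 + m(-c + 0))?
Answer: √48421 ≈ 220.05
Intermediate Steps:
√(48365 + m(-c + 0)) = √(48365 + (-1*8 + 0)*(1 + (-1*8 + 0))) = √(48365 + (-8 + 0)*(1 + (-8 + 0))) = √(48365 - 8*(1 - 8)) = √(48365 - 8*(-7)) = √(48365 + 56) = √48421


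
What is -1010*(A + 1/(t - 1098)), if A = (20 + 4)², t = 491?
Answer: -353127310/607 ≈ -5.8176e+5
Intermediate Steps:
A = 576 (A = 24² = 576)
-1010*(A + 1/(t - 1098)) = -1010*(576 + 1/(491 - 1098)) = -1010*(576 + 1/(-607)) = -1010*(576 - 1/607) = -1010*349631/607 = -353127310/607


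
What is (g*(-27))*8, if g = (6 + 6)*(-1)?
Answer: 2592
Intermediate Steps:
g = -12 (g = 12*(-1) = -12)
(g*(-27))*8 = -12*(-27)*8 = 324*8 = 2592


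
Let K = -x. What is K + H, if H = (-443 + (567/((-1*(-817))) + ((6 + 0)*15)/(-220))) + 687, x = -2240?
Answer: 44652537/17974 ≈ 2484.3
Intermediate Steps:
K = 2240 (K = -1*(-2240) = 2240)
H = 4390777/17974 (H = (-443 + (567/817 + (6*15)*(-1/220))) + 687 = (-443 + (567*(1/817) + 90*(-1/220))) + 687 = (-443 + (567/817 - 9/22)) + 687 = (-443 + 5121/17974) + 687 = -7957361/17974 + 687 = 4390777/17974 ≈ 244.28)
K + H = 2240 + 4390777/17974 = 44652537/17974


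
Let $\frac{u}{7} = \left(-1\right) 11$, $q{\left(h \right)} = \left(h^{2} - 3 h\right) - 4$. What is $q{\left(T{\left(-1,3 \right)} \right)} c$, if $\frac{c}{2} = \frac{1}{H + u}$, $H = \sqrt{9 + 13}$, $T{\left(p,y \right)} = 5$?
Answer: $- \frac{28}{179} - \frac{4 \sqrt{22}}{1969} \approx -0.16595$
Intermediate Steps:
$H = \sqrt{22} \approx 4.6904$
$q{\left(h \right)} = -4 + h^{2} - 3 h$
$u = -77$ ($u = 7 \left(\left(-1\right) 11\right) = 7 \left(-11\right) = -77$)
$c = \frac{2}{-77 + \sqrt{22}}$ ($c = \frac{2}{\sqrt{22} - 77} = \frac{2}{-77 + \sqrt{22}} \approx -0.027659$)
$q{\left(T{\left(-1,3 \right)} \right)} c = \left(-4 + 5^{2} - 15\right) \left(- \frac{14}{537} - \frac{2 \sqrt{22}}{5907}\right) = \left(-4 + 25 - 15\right) \left(- \frac{14}{537} - \frac{2 \sqrt{22}}{5907}\right) = 6 \left(- \frac{14}{537} - \frac{2 \sqrt{22}}{5907}\right) = - \frac{28}{179} - \frac{4 \sqrt{22}}{1969}$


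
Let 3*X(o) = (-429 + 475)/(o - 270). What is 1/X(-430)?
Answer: -1050/23 ≈ -45.652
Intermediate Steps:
X(o) = 46/(3*(-270 + o)) (X(o) = ((-429 + 475)/(o - 270))/3 = (46/(-270 + o))/3 = 46/(3*(-270 + o)))
1/X(-430) = 1/(46/(3*(-270 - 430))) = 1/((46/3)/(-700)) = 1/((46/3)*(-1/700)) = 1/(-23/1050) = -1050/23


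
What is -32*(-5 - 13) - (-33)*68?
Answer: 2820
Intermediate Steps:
-32*(-5 - 13) - (-33)*68 = -32*(-18) - 1*(-2244) = 576 + 2244 = 2820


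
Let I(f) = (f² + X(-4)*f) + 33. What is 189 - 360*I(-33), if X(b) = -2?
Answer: -427491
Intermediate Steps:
I(f) = 33 + f² - 2*f (I(f) = (f² - 2*f) + 33 = 33 + f² - 2*f)
189 - 360*I(-33) = 189 - 360*(33 + (-33)² - 2*(-33)) = 189 - 360*(33 + 1089 + 66) = 189 - 360*1188 = 189 - 427680 = -427491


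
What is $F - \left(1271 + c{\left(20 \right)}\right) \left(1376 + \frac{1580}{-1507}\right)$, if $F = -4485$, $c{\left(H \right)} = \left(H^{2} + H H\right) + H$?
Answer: $- \frac{4339419627}{1507} \approx -2.8795 \cdot 10^{6}$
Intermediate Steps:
$c{\left(H \right)} = H + 2 H^{2}$ ($c{\left(H \right)} = \left(H^{2} + H^{2}\right) + H = 2 H^{2} + H = H + 2 H^{2}$)
$F - \left(1271 + c{\left(20 \right)}\right) \left(1376 + \frac{1580}{-1507}\right) = -4485 - \left(1271 + 20 \left(1 + 2 \cdot 20\right)\right) \left(1376 + \frac{1580}{-1507}\right) = -4485 - \left(1271 + 20 \left(1 + 40\right)\right) \left(1376 + 1580 \left(- \frac{1}{1507}\right)\right) = -4485 - \left(1271 + 20 \cdot 41\right) \left(1376 - \frac{1580}{1507}\right) = -4485 - \left(1271 + 820\right) \frac{2072052}{1507} = -4485 - 2091 \cdot \frac{2072052}{1507} = -4485 - \frac{4332660732}{1507} = - \frac{4339419627}{1507}$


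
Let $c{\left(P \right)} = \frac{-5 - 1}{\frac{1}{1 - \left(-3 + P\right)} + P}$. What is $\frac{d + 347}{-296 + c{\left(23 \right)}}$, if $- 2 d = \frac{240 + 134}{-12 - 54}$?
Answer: $- \frac{228791}{193755} \approx -1.1808$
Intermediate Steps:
$d = \frac{17}{6}$ ($d = - \frac{\left(240 + 134\right) \frac{1}{-12 - 54}}{2} = - \frac{374 \frac{1}{-66}}{2} = - \frac{374 \left(- \frac{1}{66}\right)}{2} = \left(- \frac{1}{2}\right) \left(- \frac{17}{3}\right) = \frac{17}{6} \approx 2.8333$)
$c{\left(P \right)} = - \frac{6}{P + \frac{1}{4 - P}}$ ($c{\left(P \right)} = - \frac{6}{\frac{1}{4 - P} + P} = - \frac{6}{P + \frac{1}{4 - P}}$)
$\frac{d + 347}{-296 + c{\left(23 \right)}} = \frac{\frac{17}{6} + 347}{-296 + \frac{6 \left(-4 + 23\right)}{1 - 23^{2} + 4 \cdot 23}} = \frac{2099}{6 \left(-296 + 6 \frac{1}{1 - 529 + 92} \cdot 19\right)} = \frac{2099}{6 \left(-296 + 6 \frac{1}{-436} \cdot 19\right)} = \frac{2099}{6 \left(-296 + 6 \left(- \frac{1}{436}\right) 19\right)} = \frac{2099}{6 \left(-296 - \frac{57}{218}\right)} = \frac{2099}{6 \left(- \frac{64585}{218}\right)} = \frac{2099}{6} \left(- \frac{218}{64585}\right) = - \frac{228791}{193755}$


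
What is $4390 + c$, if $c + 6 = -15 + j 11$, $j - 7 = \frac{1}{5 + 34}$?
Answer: $\frac{173405}{39} \approx 4446.3$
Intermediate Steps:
$j = \frac{274}{39}$ ($j = 7 + \frac{1}{5 + 34} = 7 + \frac{1}{39} = \frac{274}{39} \approx 7.0256$)
$c = \frac{2195}{39}$ ($c = -6 + \left(-15 + \frac{274}{39} \cdot 11\right) = -6 + \left(-15 + \frac{3014}{39}\right) = -6 + \frac{2429}{39} = \frac{2195}{39} \approx 56.282$)
$4390 + c = 4390 + \frac{2195}{39} = \frac{173405}{39}$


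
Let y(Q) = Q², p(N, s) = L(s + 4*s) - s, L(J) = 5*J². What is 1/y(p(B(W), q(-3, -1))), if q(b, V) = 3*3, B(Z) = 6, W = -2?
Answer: 1/102333456 ≈ 9.7720e-9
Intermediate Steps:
q(b, V) = 9
p(N, s) = -s + 125*s² (p(N, s) = 5*(s + 4*s)² - s = 5*(5*s)² - s = 5*(25*s²) - s = 125*s² - s = -s + 125*s²)
1/y(p(B(W), q(-3, -1))) = 1/((9*(-1 + 125*9))²) = 1/((9*(-1 + 1125))²) = 1/((9*1124)²) = 1/(10116²) = 1/102333456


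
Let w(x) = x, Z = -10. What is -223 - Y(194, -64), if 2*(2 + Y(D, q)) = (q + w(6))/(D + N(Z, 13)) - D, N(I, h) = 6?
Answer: -24771/200 ≈ -123.85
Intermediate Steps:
Y(D, q) = -2 - D/2 + (6 + q)/(2*(6 + D)) (Y(D, q) = -2 + ((q + 6)/(D + 6) - D)/2 = -2 + ((6 + q)/(6 + D) - D)/2 = -2 + (-D + (6 + q)/(6 + D))/2 = -2 + (-D/2 + (6 + q)/(2*(6 + D))) = -2 - D/2 + (6 + q)/(2*(6 + D)))
-223 - Y(194, -64) = -223 - (-18 - 64 - 1*194² - 10*194)/(2*(6 + 194)) = -223 - (-18 - 64 - 1*37636 - 1940)/(2*200) = -223 - (-18 - 64 - 37636 - 1940)/(2*200) = -223 - (-39658)/(2*200) = -223 - 1*(-19829/200) = -223 + 19829/200 = -24771/200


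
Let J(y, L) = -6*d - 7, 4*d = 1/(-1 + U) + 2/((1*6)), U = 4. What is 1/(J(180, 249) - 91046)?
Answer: -1/91054 ≈ -1.0982e-5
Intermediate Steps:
d = ⅙ (d = (1/(-1 + 4) + 2/((1*6)))/4 = (1/3 + 2/6)/4 = (1*(⅓) + 2*(⅙))/4 = (⅓ + ⅓)/4 = (¼)*(⅔) = ⅙ ≈ 0.16667)
J(y, L) = -8 (J(y, L) = -6*⅙ - 7 = -1 - 7 = -8)
1/(J(180, 249) - 91046) = 1/(-8 - 91046) = 1/(-91054) = -1/91054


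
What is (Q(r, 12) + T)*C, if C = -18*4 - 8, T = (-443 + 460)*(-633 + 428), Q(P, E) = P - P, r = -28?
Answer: 278800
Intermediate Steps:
Q(P, E) = 0
T = -3485 (T = 17*(-205) = -3485)
C = -80 (C = -72 - 8 = -80)
(Q(r, 12) + T)*C = (0 - 3485)*(-80) = -3485*(-80) = 278800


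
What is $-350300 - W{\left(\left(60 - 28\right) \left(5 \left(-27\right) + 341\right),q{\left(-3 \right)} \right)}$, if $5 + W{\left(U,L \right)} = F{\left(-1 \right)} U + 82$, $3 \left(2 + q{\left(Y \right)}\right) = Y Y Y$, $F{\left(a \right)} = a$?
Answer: $-343785$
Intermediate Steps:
$q{\left(Y \right)} = -2 + \frac{Y^{3}}{3}$ ($q{\left(Y \right)} = -2 + \frac{Y Y Y}{3} = -2 + \frac{Y^{2} Y}{3} = -2 + \frac{Y^{3}}{3}$)
$W{\left(U,L \right)} = 77 - U$ ($W{\left(U,L \right)} = -5 - \left(-82 + U\right) = 77 - U$)
$-350300 - W{\left(\left(60 - 28\right) \left(5 \left(-27\right) + 341\right),q{\left(-3 \right)} \right)} = -350300 - \left(77 - \left(60 - 28\right) \left(5 \left(-27\right) + 341\right)\right) = -350300 - \left(77 - 32 \left(-135 + 341\right)\right) = -350300 - \left(77 - 32 \cdot 206\right) = -350300 - \left(77 - 6592\right) = -350300 - -6515 = -350300 + 6515 = -343785$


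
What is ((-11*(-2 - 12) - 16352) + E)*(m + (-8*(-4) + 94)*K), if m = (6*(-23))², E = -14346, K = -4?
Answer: -566285760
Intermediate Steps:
m = 19044 (m = (-138)² = 19044)
((-11*(-2 - 12) - 16352) + E)*(m + (-8*(-4) + 94)*K) = ((-11*(-2 - 12) - 16352) - 14346)*(19044 + (-8*(-4) + 94)*(-4)) = ((-11*(-14) - 16352) - 14346)*(19044 + (32 + 94)*(-4)) = ((154 - 16352) - 14346)*(19044 + 126*(-4)) = (-16198 - 14346)*(19044 - 504) = -30544*18540 = -566285760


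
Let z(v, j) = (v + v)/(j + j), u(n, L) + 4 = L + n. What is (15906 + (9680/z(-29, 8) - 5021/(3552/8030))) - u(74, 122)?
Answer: 87180281/51504 ≈ 1692.7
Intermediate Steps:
u(n, L) = -4 + L + n (u(n, L) = -4 + (L + n) = -4 + L + n)
z(v, j) = v/j (z(v, j) = (2*v)/((2*j)) = (2*v)*(1/(2*j)) = v/j)
(15906 + (9680/z(-29, 8) - 5021/(3552/8030))) - u(74, 122) = (15906 + (9680/((-29/8)) - 5021/(3552/8030))) - (-4 + 122 + 74) = (15906 + (9680/((-29*1/8)) - 5021/(3552*(1/8030)))) - 1*192 = (15906 + (9680/(-29/8) - 5021/1776/4015)) - 192 = (15906 + (9680*(-8/29) - 5021*4015/1776)) - 192 = (15906 + (-77440/29 - 20159315/1776)) - 192 = (15906 - 722153575/51504) - 192 = 97069049/51504 - 192 = 87180281/51504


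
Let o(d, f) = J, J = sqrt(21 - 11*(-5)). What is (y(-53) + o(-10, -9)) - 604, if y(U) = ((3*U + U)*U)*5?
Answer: 55576 + 2*sqrt(19) ≈ 55585.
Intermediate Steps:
J = 2*sqrt(19) (J = sqrt(21 + 55) = sqrt(76) = 2*sqrt(19) ≈ 8.7178)
o(d, f) = 2*sqrt(19)
y(U) = 20*U**2 (y(U) = ((4*U)*U)*5 = (4*U**2)*5 = 20*U**2)
(y(-53) + o(-10, -9)) - 604 = (20*(-53)**2 + 2*sqrt(19)) - 604 = (20*2809 + 2*sqrt(19)) - 604 = (56180 + 2*sqrt(19)) - 604 = 55576 + 2*sqrt(19)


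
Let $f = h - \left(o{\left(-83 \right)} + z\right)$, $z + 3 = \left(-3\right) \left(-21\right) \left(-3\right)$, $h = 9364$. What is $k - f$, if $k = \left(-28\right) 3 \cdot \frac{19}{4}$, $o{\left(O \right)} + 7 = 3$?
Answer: $-9959$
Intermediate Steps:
$o{\left(O \right)} = -4$ ($o{\left(O \right)} = -7 + 3 = -4$)
$z = -192$ ($z = -3 + \left(-3\right) \left(-21\right) \left(-3\right) = -3 + 63 \left(-3\right) = -3 - 189 = -192$)
$k = -399$ ($k = - 84 \cdot 19 \cdot \frac{1}{4} = \left(-84\right) \frac{19}{4} = -399$)
$f = 9560$ ($f = 9364 - \left(-4 - 192\right) = 9364 - -196 = 9364 + 196 = 9560$)
$k - f = -399 - 9560 = -9959$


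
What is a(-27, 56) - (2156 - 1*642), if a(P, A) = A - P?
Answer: -1431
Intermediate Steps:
a(-27, 56) - (2156 - 1*642) = (56 - 1*(-27)) - (2156 - 1*642) = (56 + 27) - (2156 - 642) = 83 - 1*1514 = 83 - 1514 = -1431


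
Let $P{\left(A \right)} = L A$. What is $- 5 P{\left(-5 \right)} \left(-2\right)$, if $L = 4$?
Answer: $-200$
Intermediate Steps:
$P{\left(A \right)} = 4 A$
$- 5 P{\left(-5 \right)} \left(-2\right) = - 5 \cdot 4 \left(-5\right) \left(-2\right) = \left(-5\right) \left(-20\right) \left(-2\right) = 100 \left(-2\right) = -200$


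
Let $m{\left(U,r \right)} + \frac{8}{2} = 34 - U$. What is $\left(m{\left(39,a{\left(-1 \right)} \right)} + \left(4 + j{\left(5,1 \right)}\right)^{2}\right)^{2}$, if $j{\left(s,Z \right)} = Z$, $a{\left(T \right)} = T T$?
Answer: $256$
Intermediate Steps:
$a{\left(T \right)} = T^{2}$
$m{\left(U,r \right)} = 30 - U$ ($m{\left(U,r \right)} = -4 - \left(-34 + U\right) = 30 - U$)
$\left(m{\left(39,a{\left(-1 \right)} \right)} + \left(4 + j{\left(5,1 \right)}\right)^{2}\right)^{2} = \left(\left(30 - 39\right) + \left(4 + 1\right)^{2}\right)^{2} = \left(\left(30 - 39\right) + 5^{2}\right)^{2} = \left(-9 + 25\right)^{2} = 16^{2} = 256$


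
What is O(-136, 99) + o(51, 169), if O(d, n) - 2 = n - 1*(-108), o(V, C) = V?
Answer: 260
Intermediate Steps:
O(d, n) = 110 + n (O(d, n) = 2 + (n - 1*(-108)) = 2 + (n + 108) = 2 + (108 + n) = 110 + n)
O(-136, 99) + o(51, 169) = (110 + 99) + 51 = 209 + 51 = 260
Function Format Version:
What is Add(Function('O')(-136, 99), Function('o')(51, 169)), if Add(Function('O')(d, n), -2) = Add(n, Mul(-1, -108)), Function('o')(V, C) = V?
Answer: 260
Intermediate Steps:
Function('O')(d, n) = Add(110, n) (Function('O')(d, n) = Add(2, Add(n, Mul(-1, -108))) = Add(2, Add(n, 108)) = Add(2, Add(108, n)) = Add(110, n))
Add(Function('O')(-136, 99), Function('o')(51, 169)) = Add(Add(110, 99), 51) = Add(209, 51) = 260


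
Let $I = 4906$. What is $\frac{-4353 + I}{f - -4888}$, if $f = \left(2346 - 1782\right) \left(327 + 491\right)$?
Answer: $\frac{553}{466240} \approx 0.0011861$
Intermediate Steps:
$f = 461352$ ($f = 564 \cdot 818 = 461352$)
$\frac{-4353 + I}{f - -4888} = \frac{-4353 + 4906}{461352 - -4888} = \frac{553}{461352 + 4888} = \frac{553}{466240}$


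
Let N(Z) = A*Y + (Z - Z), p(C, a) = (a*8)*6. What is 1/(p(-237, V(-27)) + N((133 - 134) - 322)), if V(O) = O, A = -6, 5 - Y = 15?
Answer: -1/1236 ≈ -0.00080906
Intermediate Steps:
Y = -10 (Y = 5 - 1*15 = 5 - 15 = -10)
p(C, a) = 48*a (p(C, a) = (8*a)*6 = 48*a)
N(Z) = 60 (N(Z) = -6*(-10) + (Z - Z) = 60 + 0 = 60)
1/(p(-237, V(-27)) + N((133 - 134) - 322)) = 1/(48*(-27) + 60) = 1/(-1296 + 60) = 1/(-1236) = -1/1236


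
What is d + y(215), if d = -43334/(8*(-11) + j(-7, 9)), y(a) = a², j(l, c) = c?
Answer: 3695109/79 ≈ 46774.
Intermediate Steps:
d = 43334/79 (d = -43334/(8*(-11) + 9) = -43334/(-88 + 9) = -43334/(-79) = -43334*(-1/79) = 43334/79 ≈ 548.53)
d + y(215) = 43334/79 + 215² = 43334/79 + 46225 = 3695109/79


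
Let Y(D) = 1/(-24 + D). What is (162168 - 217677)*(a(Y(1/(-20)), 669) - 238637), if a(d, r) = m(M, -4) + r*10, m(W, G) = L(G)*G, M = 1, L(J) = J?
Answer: 12874257879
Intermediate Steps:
m(W, G) = G**2 (m(W, G) = G*G = G**2)
a(d, r) = 16 + 10*r (a(d, r) = (-4)**2 + r*10 = 16 + 10*r)
(162168 - 217677)*(a(Y(1/(-20)), 669) - 238637) = (162168 - 217677)*((16 + 10*669) - 238637) = -55509*((16 + 6690) - 238637) = -55509*(6706 - 238637) = -55509*(-231931) = 12874257879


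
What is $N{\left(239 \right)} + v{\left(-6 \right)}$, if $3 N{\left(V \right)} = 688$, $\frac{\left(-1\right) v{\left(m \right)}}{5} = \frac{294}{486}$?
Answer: $\frac{18331}{81} \approx 226.31$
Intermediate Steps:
$v{\left(m \right)} = - \frac{245}{81}$ ($v{\left(m \right)} = - 5 \cdot \frac{294}{486} = - 5 \cdot 294 \cdot \frac{1}{486} = \left(-5\right) \frac{49}{81} = - \frac{245}{81}$)
$N{\left(V \right)} = \frac{688}{3}$ ($N{\left(V \right)} = \frac{1}{3} \cdot 688 = \frac{688}{3}$)
$N{\left(239 \right)} + v{\left(-6 \right)} = \frac{688}{3} - \frac{245}{81} = \frac{18331}{81}$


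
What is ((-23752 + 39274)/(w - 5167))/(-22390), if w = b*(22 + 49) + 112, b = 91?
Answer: -7761/15740170 ≈ -0.00049307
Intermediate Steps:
w = 6573 (w = 91*(22 + 49) + 112 = 91*71 + 112 = 6461 + 112 = 6573)
((-23752 + 39274)/(w - 5167))/(-22390) = ((-23752 + 39274)/(6573 - 5167))/(-22390) = (15522/1406)*(-1/22390) = (15522*(1/1406))*(-1/22390) = (7761/703)*(-1/22390) = -7761/15740170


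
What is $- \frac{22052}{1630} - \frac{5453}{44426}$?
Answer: $- \frac{494285271}{36207190} \approx -13.652$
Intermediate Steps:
$- \frac{22052}{1630} - \frac{5453}{44426} = \left(-22052\right) \frac{1}{1630} - \frac{5453}{44426} = - \frac{11026}{815} - \frac{5453}{44426} = - \frac{494285271}{36207190}$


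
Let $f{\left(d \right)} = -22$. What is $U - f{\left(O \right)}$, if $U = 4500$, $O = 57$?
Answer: $4522$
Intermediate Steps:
$U - f{\left(O \right)} = 4500 - -22 = 4500 + 22 = 4522$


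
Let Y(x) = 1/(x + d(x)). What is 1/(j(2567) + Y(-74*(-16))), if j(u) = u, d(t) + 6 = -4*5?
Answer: 1158/2972587 ≈ 0.00038956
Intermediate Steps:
d(t) = -26 (d(t) = -6 - 4*5 = -6 - 20 = -26)
Y(x) = 1/(-26 + x) (Y(x) = 1/(x - 26) = 1/(-26 + x))
1/(j(2567) + Y(-74*(-16))) = 1/(2567 + 1/(-26 - 74*(-16))) = 1/(2567 + 1/(-26 + 1184)) = 1/(2567 + 1/1158) = 1/(2972587/1158) = 1158/2972587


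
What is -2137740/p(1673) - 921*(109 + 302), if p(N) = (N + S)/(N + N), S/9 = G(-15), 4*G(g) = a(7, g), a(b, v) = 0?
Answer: -4654011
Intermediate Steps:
G(g) = 0 (G(g) = (¼)*0 = 0)
S = 0 (S = 9*0 = 0)
p(N) = ½ (p(N) = (N + 0)/(N + N) = N/((2*N)) = N*(1/(2*N)) = ½)
-2137740/p(1673) - 921*(109 + 302) = -2137740/½ - 921*(109 + 302) = -2137740*2 - 921*411 = -4275480 - 378531 = -4654011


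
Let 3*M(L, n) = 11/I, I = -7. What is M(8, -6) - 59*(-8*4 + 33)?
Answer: -1250/21 ≈ -59.524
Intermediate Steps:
M(L, n) = -11/21 (M(L, n) = (11/(-7))/3 = (11*(-⅐))/3 = (⅓)*(-11/7) = -11/21)
M(8, -6) - 59*(-8*4 + 33) = -11/21 - 59*(-8*4 + 33) = -11/21 - 59*(-32 + 33) = -11/21 - 59*1 = -11/21 - 59 = -1250/21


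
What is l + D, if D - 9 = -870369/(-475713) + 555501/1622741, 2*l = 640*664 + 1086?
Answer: 54817881352698766/257319663111 ≈ 2.1303e+5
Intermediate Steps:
l = 213023 (l = (640*664 + 1086)/2 = (424960 + 1086)/2 = (½)*426046 = 213023)
D = 2874757804213/257319663111 (D = 9 + (-870369/(-475713) + 555501/1622741) = 9 + (-870369*(-1/475713) + 555501*(1/1622741)) = 9 + (290123/158571 + 555501/1622741) = 9 + 558880836214/257319663111 = 2874757804213/257319663111 ≈ 11.172)
l + D = 213023 + 2874757804213/257319663111 = 54817881352698766/257319663111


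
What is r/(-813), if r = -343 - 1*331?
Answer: 674/813 ≈ 0.82903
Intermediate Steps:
r = -674 (r = -343 - 331 = -674)
r/(-813) = -674/(-813) = -674*(-1/813) = 674/813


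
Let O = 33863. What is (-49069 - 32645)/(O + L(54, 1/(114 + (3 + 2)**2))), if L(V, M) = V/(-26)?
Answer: -531141/220096 ≈ -2.4132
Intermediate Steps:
L(V, M) = -V/26 (L(V, M) = V*(-1/26) = -V/26)
(-49069 - 32645)/(O + L(54, 1/(114 + (3 + 2)**2))) = (-49069 - 32645)/(33863 - 1/26*54) = -81714/(33863 - 27/13) = -81714/440192/13 = -81714*13/440192 = -531141/220096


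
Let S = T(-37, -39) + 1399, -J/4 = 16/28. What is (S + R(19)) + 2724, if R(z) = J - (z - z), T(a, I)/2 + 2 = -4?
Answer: 28761/7 ≈ 4108.7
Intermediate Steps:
T(a, I) = -12 (T(a, I) = -4 + 2*(-4) = -4 - 8 = -12)
J = -16/7 (J = -64/28 = -4*4/7 = -16/7 ≈ -2.2857)
R(z) = -16/7 (R(z) = -16/7 - (z - z) = -16/7 - 1*0 = -16/7 + 0 = -16/7)
S = 1387 (S = -12 + 1399 = 1387)
(S + R(19)) + 2724 = (1387 - 16/7) + 2724 = 9693/7 + 2724 = 28761/7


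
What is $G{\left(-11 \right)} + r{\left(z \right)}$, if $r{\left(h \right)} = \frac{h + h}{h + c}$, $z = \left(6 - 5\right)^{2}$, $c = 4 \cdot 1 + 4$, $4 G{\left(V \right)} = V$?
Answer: $- \frac{91}{36} \approx -2.5278$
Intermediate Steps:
$G{\left(V \right)} = \frac{V}{4}$
$c = 8$ ($c = 4 + 4 = 8$)
$z = 1$ ($z = 1^{2} = 1$)
$r{\left(h \right)} = \frac{2 h}{8 + h}$ ($r{\left(h \right)} = \frac{h + h}{h + 8} = \frac{2 h}{8 + h}$)
$G{\left(-11 \right)} + r{\left(z \right)} = \frac{1}{4} \left(-11\right) + 2 \cdot 1 \frac{1}{8 + 1} = - \frac{11}{4} + 2 \cdot 1 \cdot \frac{1}{9} = - \frac{11}{4} + \frac{2}{9} = - \frac{91}{36}$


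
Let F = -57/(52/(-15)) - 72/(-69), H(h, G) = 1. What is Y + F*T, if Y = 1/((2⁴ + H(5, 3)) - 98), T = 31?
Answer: 52511347/96876 ≈ 542.05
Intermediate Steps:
F = 20913/1196 (F = -57/(52*(-1/15)) - 72*(-1/69) = -57/(-52/15) + 24/23 = -57*(-15/52) + 24/23 = 855/52 + 24/23 = 20913/1196 ≈ 17.486)
Y = -1/81 (Y = 1/((2⁴ + 1) - 98) = 1/((16 + 1) - 98) = 1/(17 - 98) = 1/(-81) = -1/81 ≈ -0.012346)
Y + F*T = -1/81 + (20913/1196)*31 = -1/81 + 648303/1196 = 52511347/96876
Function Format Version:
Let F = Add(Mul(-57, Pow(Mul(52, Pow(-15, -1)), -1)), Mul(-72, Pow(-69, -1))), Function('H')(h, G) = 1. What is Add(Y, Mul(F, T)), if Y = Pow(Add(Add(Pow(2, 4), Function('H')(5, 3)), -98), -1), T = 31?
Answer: Rational(52511347, 96876) ≈ 542.05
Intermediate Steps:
F = Rational(20913, 1196) (F = Add(Mul(-57, Pow(Mul(52, Rational(-1, 15)), -1)), Mul(-72, Rational(-1, 69))) = Add(Mul(-57, Pow(Rational(-52, 15), -1)), Rational(24, 23)) = Add(Mul(-57, Rational(-15, 52)), Rational(24, 23)) = Add(Rational(855, 52), Rational(24, 23)) = Rational(20913, 1196) ≈ 17.486)
Y = Rational(-1, 81) (Y = Pow(Add(Add(Pow(2, 4), 1), -98), -1) = Pow(Add(Add(16, 1), -98), -1) = Pow(Add(17, -98), -1) = Pow(-81, -1) = Rational(-1, 81) ≈ -0.012346)
Add(Y, Mul(F, T)) = Add(Rational(-1, 81), Mul(Rational(20913, 1196), 31)) = Add(Rational(-1, 81), Rational(648303, 1196)) = Rational(52511347, 96876)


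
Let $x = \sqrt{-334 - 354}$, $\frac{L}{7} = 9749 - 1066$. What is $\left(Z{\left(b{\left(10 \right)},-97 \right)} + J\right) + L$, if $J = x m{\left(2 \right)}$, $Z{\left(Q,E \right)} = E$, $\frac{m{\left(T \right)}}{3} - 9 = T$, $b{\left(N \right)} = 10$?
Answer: $60684 + 132 i \sqrt{43} \approx 60684.0 + 865.58 i$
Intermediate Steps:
$L = 60781$ ($L = 7 \left(9749 - 1066\right) = 7 \cdot 8683 = 60781$)
$x = 4 i \sqrt{43}$ ($x = \sqrt{-688} = 4 i \sqrt{43} \approx 26.23 i$)
$m{\left(T \right)} = 27 + 3 T$
$J = 132 i \sqrt{43}$ ($J = 4 i \sqrt{43} \left(27 + 3 \cdot 2\right) = 4 i \sqrt{43} \left(27 + 6\right) = 4 i \sqrt{43} \cdot 33 = 132 i \sqrt{43} \approx 865.58 i$)
$\left(Z{\left(b{\left(10 \right)},-97 \right)} + J\right) + L = \left(-97 + 132 i \sqrt{43}\right) + 60781 = 60684 + 132 i \sqrt{43}$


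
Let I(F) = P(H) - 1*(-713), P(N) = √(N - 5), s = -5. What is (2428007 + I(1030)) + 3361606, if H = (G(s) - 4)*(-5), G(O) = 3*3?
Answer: 5790326 + I*√30 ≈ 5.7903e+6 + 5.4772*I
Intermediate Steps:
G(O) = 9
H = -25 (H = (9 - 4)*(-5) = 5*(-5) = -25)
P(N) = √(-5 + N)
I(F) = 713 + I*√30 (I(F) = √(-5 - 25) - 1*(-713) = √(-30) + 713 = I*√30 + 713 = 713 + I*√30)
(2428007 + I(1030)) + 3361606 = (2428007 + (713 + I*√30)) + 3361606 = (2428720 + I*√30) + 3361606 = 5790326 + I*√30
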